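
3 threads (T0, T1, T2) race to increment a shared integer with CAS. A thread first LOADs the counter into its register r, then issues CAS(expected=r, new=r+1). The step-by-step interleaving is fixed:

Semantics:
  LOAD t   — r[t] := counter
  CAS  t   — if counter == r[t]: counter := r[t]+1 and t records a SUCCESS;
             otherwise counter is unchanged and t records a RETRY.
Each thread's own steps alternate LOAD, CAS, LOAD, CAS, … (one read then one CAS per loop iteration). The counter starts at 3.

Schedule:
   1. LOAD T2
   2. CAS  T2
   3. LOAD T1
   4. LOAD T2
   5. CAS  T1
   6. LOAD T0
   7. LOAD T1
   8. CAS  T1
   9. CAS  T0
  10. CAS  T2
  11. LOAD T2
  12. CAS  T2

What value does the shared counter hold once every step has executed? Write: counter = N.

1. LOAD T2 → mem=3 r[T2]=3 [LOAD]
2. CAS T2 → mem=4 r[T2]=3 [OK]
3. LOAD T1 → mem=4 r[T1]=4 [LOAD]
4. LOAD T2 → mem=4 r[T2]=4 [LOAD]
5. CAS T1 → mem=5 r[T1]=4 [OK]
6. LOAD T0 → mem=5 r[T0]=5 [LOAD]
7. LOAD T1 → mem=5 r[T1]=5 [LOAD]
8. CAS T1 → mem=6 r[T1]=5 [OK]
9. CAS T0 → mem=6 r[T0]=5 [RETRY]
10. CAS T2 → mem=6 r[T2]=4 [RETRY]
11. LOAD T2 → mem=6 r[T2]=6 [LOAD]
12. CAS T2 → mem=7 r[T2]=6 [OK]

counter = 7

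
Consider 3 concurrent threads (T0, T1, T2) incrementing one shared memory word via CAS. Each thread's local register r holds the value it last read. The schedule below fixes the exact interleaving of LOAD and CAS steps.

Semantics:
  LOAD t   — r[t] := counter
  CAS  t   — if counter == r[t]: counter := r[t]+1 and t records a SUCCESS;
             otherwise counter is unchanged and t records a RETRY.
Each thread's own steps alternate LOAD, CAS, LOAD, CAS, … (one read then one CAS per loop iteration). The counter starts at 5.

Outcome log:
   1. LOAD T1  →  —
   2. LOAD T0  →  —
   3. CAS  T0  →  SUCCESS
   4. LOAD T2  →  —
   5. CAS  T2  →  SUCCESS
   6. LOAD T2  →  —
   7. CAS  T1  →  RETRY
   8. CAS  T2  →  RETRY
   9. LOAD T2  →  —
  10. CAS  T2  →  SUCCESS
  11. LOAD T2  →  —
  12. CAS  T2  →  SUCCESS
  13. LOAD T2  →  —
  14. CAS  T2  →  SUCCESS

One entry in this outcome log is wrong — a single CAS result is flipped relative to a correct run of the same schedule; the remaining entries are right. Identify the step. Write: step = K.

step = 8

Re-executing:
1. LOAD T1 → mem=5 r[T1]=5 [LOAD]
2. LOAD T0 → mem=5 r[T0]=5 [LOAD]
3. CAS T0 → mem=6 r[T0]=5 [OK]
4. LOAD T2 → mem=6 r[T2]=6 [LOAD]
5. CAS T2 → mem=7 r[T2]=6 [OK]
6. LOAD T2 → mem=7 r[T2]=7 [LOAD]
7. CAS T1 → mem=7 r[T1]=5 [RETRY]
8. CAS T2 → mem=8 r[T2]=7 [OK]
9. LOAD T2 → mem=8 r[T2]=8 [LOAD]
10. CAS T2 → mem=9 r[T2]=8 [OK]
11. LOAD T2 → mem=9 r[T2]=9 [LOAD]
12. CAS T2 → mem=10 r[T2]=9 [OK]
13. LOAD T2 → mem=10 r[T2]=10 [LOAD]
14. CAS T2 → mem=11 r[T2]=10 [OK]
Log disagrees first at step 8.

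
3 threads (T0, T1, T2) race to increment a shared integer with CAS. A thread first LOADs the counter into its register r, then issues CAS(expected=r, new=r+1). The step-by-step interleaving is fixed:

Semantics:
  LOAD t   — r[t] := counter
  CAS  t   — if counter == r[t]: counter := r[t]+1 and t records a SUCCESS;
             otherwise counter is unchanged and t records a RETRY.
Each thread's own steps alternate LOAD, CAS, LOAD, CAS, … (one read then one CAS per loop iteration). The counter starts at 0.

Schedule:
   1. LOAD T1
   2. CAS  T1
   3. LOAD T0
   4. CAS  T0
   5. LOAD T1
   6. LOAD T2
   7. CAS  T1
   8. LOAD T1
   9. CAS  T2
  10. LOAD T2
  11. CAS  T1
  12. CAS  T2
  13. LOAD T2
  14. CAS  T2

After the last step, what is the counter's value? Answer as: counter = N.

counter = 5

step 1: T1 LOAD ⇒ load; ctr=0 reg=0
step 2: T1 CAS ⇒ ok; ctr=1 reg=0
step 3: T0 LOAD ⇒ load; ctr=1 reg=1
step 4: T0 CAS ⇒ ok; ctr=2 reg=1
step 5: T1 LOAD ⇒ load; ctr=2 reg=2
step 6: T2 LOAD ⇒ load; ctr=2 reg=2
step 7: T1 CAS ⇒ ok; ctr=3 reg=2
step 8: T1 LOAD ⇒ load; ctr=3 reg=3
step 9: T2 CAS ⇒ retry; ctr=3 reg=2
step 10: T2 LOAD ⇒ load; ctr=3 reg=3
step 11: T1 CAS ⇒ ok; ctr=4 reg=3
step 12: T2 CAS ⇒ retry; ctr=4 reg=3
step 13: T2 LOAD ⇒ load; ctr=4 reg=4
step 14: T2 CAS ⇒ ok; ctr=5 reg=4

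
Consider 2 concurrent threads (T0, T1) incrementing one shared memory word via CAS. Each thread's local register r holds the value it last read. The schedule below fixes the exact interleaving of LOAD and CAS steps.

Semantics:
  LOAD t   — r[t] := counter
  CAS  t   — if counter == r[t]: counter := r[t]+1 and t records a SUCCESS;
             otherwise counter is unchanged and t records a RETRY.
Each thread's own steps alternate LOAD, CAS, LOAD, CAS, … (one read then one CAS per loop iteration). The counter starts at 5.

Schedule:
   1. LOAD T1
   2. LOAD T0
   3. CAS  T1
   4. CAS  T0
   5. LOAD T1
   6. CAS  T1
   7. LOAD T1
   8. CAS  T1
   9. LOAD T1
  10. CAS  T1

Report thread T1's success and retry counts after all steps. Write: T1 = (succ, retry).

step 1: T1 LOAD ⇒ load; ctr=5 reg=5
step 2: T0 LOAD ⇒ load; ctr=5 reg=5
step 3: T1 CAS ⇒ ok; ctr=6 reg=5
step 4: T0 CAS ⇒ retry; ctr=6 reg=5
step 5: T1 LOAD ⇒ load; ctr=6 reg=6
step 6: T1 CAS ⇒ ok; ctr=7 reg=6
step 7: T1 LOAD ⇒ load; ctr=7 reg=7
step 8: T1 CAS ⇒ ok; ctr=8 reg=7
step 9: T1 LOAD ⇒ load; ctr=8 reg=8
step 10: T1 CAS ⇒ ok; ctr=9 reg=8

T1 = (4, 0)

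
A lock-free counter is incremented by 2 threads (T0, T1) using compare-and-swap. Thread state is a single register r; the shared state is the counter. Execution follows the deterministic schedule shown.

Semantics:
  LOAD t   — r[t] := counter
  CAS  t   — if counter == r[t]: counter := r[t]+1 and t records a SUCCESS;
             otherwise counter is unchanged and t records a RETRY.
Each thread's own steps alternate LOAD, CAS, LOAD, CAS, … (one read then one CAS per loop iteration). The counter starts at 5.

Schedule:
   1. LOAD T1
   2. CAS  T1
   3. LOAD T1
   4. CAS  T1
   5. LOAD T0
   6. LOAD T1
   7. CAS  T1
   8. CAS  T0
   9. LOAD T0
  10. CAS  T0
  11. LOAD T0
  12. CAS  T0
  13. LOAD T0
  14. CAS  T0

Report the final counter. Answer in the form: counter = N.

counter = 11

step 1: T1 LOAD ⇒ load; ctr=5 reg=5
step 2: T1 CAS ⇒ ok; ctr=6 reg=5
step 3: T1 LOAD ⇒ load; ctr=6 reg=6
step 4: T1 CAS ⇒ ok; ctr=7 reg=6
step 5: T0 LOAD ⇒ load; ctr=7 reg=7
step 6: T1 LOAD ⇒ load; ctr=7 reg=7
step 7: T1 CAS ⇒ ok; ctr=8 reg=7
step 8: T0 CAS ⇒ retry; ctr=8 reg=7
step 9: T0 LOAD ⇒ load; ctr=8 reg=8
step 10: T0 CAS ⇒ ok; ctr=9 reg=8
step 11: T0 LOAD ⇒ load; ctr=9 reg=9
step 12: T0 CAS ⇒ ok; ctr=10 reg=9
step 13: T0 LOAD ⇒ load; ctr=10 reg=10
step 14: T0 CAS ⇒ ok; ctr=11 reg=10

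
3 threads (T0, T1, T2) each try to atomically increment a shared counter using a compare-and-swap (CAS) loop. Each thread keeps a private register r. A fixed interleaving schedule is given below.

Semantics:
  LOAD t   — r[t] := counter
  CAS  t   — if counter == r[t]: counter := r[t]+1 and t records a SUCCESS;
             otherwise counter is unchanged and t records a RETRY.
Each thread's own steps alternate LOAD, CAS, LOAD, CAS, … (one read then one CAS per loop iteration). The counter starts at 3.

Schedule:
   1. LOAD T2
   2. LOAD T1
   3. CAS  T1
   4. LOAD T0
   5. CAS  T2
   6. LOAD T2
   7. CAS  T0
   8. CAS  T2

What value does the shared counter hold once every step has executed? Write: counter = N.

#1 T2 reads 3
#2 T1 reads 3
#3 T1 CAS(3→4) writes; counter now 4
#4 T0 reads 4
#5 T2 CAS(3→4) fails; counter now 4
#6 T2 reads 4
#7 T0 CAS(4→5) writes; counter now 5
#8 T2 CAS(4→5) fails; counter now 5

counter = 5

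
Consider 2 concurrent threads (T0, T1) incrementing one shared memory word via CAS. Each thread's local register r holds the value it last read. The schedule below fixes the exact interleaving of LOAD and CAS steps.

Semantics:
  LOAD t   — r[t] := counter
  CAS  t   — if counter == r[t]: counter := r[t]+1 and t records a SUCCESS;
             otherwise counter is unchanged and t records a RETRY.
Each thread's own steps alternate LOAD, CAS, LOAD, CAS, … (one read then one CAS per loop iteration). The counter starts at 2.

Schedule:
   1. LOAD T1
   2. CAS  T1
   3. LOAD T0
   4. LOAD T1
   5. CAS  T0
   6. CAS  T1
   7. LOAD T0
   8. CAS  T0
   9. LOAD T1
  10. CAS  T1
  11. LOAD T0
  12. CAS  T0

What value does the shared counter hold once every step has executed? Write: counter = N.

1. LOAD T1 → mem=2 r[T1]=2 [LOAD]
2. CAS T1 → mem=3 r[T1]=2 [OK]
3. LOAD T0 → mem=3 r[T0]=3 [LOAD]
4. LOAD T1 → mem=3 r[T1]=3 [LOAD]
5. CAS T0 → mem=4 r[T0]=3 [OK]
6. CAS T1 → mem=4 r[T1]=3 [RETRY]
7. LOAD T0 → mem=4 r[T0]=4 [LOAD]
8. CAS T0 → mem=5 r[T0]=4 [OK]
9. LOAD T1 → mem=5 r[T1]=5 [LOAD]
10. CAS T1 → mem=6 r[T1]=5 [OK]
11. LOAD T0 → mem=6 r[T0]=6 [LOAD]
12. CAS T0 → mem=7 r[T0]=6 [OK]

counter = 7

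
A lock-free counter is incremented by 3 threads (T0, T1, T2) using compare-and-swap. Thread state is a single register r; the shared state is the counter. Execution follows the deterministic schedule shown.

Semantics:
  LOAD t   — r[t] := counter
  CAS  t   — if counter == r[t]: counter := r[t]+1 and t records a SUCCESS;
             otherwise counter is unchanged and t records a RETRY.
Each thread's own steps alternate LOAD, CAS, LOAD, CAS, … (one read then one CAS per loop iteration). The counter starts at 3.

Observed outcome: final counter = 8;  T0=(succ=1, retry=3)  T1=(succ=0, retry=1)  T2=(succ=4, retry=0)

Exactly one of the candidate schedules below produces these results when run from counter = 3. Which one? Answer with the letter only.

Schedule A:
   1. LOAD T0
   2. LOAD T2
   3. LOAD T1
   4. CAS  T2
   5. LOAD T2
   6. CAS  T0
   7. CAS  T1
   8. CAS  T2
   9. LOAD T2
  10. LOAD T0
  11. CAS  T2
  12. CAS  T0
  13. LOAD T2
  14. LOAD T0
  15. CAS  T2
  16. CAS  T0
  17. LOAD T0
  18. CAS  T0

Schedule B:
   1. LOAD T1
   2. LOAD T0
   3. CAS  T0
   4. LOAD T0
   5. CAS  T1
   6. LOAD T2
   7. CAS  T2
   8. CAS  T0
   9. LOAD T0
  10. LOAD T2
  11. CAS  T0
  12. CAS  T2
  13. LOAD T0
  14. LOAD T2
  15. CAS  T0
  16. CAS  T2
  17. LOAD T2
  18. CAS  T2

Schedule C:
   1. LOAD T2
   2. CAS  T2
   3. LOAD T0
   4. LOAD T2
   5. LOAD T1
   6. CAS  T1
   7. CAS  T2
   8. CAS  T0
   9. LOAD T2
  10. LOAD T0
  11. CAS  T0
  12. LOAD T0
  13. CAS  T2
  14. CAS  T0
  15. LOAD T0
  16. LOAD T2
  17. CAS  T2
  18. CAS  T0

A

Simulating candidate A:
T0 LOAD — after: cnt=3, r=3 — load
T2 LOAD — after: cnt=3, r=3 — load
T1 LOAD — after: cnt=3, r=3 — load
T2 CAS — after: cnt=4, r=3 — ok
T2 LOAD — after: cnt=4, r=4 — load
T0 CAS — after: cnt=4, r=3 — retry
T1 CAS — after: cnt=4, r=3 — retry
T2 CAS — after: cnt=5, r=4 — ok
T2 LOAD — after: cnt=5, r=5 — load
T0 LOAD — after: cnt=5, r=5 — load
T2 CAS — after: cnt=6, r=5 — ok
T0 CAS — after: cnt=6, r=5 — retry
T2 LOAD — after: cnt=6, r=6 — load
T0 LOAD — after: cnt=6, r=6 — load
T2 CAS — after: cnt=7, r=6 — ok
T0 CAS — after: cnt=7, r=6 — retry
T0 LOAD — after: cnt=7, r=7 — load
T0 CAS — after: cnt=8, r=7 — ok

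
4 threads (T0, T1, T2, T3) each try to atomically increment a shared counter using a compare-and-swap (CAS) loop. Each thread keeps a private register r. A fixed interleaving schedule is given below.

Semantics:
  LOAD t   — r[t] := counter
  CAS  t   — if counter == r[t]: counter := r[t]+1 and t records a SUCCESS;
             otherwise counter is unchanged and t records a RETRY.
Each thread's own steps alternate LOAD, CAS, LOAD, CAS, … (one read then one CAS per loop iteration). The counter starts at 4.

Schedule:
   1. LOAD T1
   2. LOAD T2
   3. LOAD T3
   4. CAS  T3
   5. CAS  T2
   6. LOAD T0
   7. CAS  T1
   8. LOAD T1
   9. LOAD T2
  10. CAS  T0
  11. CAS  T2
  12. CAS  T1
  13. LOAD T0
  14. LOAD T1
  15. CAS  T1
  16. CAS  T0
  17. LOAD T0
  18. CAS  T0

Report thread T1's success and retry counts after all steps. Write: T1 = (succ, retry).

T1 = (1, 2)

#1 T1 reads 4
#2 T2 reads 4
#3 T3 reads 4
#4 T3 CAS(4→5) writes; counter now 5
#5 T2 CAS(4→5) fails; counter now 5
#6 T0 reads 5
#7 T1 CAS(4→5) fails; counter now 5
#8 T1 reads 5
#9 T2 reads 5
#10 T0 CAS(5→6) writes; counter now 6
#11 T2 CAS(5→6) fails; counter now 6
#12 T1 CAS(5→6) fails; counter now 6
#13 T0 reads 6
#14 T1 reads 6
#15 T1 CAS(6→7) writes; counter now 7
#16 T0 CAS(6→7) fails; counter now 7
#17 T0 reads 7
#18 T0 CAS(7→8) writes; counter now 8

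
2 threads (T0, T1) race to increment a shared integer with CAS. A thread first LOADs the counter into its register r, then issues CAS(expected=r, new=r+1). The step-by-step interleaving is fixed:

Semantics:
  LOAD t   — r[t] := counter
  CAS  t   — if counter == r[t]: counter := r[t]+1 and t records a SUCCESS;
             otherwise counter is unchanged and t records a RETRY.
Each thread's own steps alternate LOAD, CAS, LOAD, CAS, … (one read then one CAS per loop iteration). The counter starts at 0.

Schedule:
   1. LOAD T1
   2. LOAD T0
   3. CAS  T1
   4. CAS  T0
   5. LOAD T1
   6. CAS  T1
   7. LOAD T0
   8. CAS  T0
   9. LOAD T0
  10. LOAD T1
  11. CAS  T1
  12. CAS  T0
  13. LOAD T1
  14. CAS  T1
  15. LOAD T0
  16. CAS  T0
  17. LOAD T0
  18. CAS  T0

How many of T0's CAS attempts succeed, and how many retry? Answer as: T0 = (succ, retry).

step 1: T1 LOAD ⇒ load; ctr=0 reg=0
step 2: T0 LOAD ⇒ load; ctr=0 reg=0
step 3: T1 CAS ⇒ ok; ctr=1 reg=0
step 4: T0 CAS ⇒ retry; ctr=1 reg=0
step 5: T1 LOAD ⇒ load; ctr=1 reg=1
step 6: T1 CAS ⇒ ok; ctr=2 reg=1
step 7: T0 LOAD ⇒ load; ctr=2 reg=2
step 8: T0 CAS ⇒ ok; ctr=3 reg=2
step 9: T0 LOAD ⇒ load; ctr=3 reg=3
step 10: T1 LOAD ⇒ load; ctr=3 reg=3
step 11: T1 CAS ⇒ ok; ctr=4 reg=3
step 12: T0 CAS ⇒ retry; ctr=4 reg=3
step 13: T1 LOAD ⇒ load; ctr=4 reg=4
step 14: T1 CAS ⇒ ok; ctr=5 reg=4
step 15: T0 LOAD ⇒ load; ctr=5 reg=5
step 16: T0 CAS ⇒ ok; ctr=6 reg=5
step 17: T0 LOAD ⇒ load; ctr=6 reg=6
step 18: T0 CAS ⇒ ok; ctr=7 reg=6

T0 = (3, 2)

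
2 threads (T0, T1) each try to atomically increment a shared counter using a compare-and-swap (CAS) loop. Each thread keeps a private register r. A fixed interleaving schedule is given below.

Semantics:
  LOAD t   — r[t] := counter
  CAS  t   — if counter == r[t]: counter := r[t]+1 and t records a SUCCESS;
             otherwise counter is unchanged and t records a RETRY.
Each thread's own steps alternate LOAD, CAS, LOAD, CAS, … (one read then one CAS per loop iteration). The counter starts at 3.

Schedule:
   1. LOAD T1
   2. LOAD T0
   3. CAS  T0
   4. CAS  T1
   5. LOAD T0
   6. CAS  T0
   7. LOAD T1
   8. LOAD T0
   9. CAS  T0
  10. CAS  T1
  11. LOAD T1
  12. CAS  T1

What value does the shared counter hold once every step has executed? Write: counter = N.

   1) LOAD T1:  M=3  r_T1=3
   2) LOAD T0:  M=3  r_T0=3
   3) CAS  T0:  M=4  r_T0=3 ✓
   4) CAS  T1:  M=4  r_T1=3 ✗
   5) LOAD T0:  M=4  r_T0=4
   6) CAS  T0:  M=5  r_T0=4 ✓
   7) LOAD T1:  M=5  r_T1=5
   8) LOAD T0:  M=5  r_T0=5
   9) CAS  T0:  M=6  r_T0=5 ✓
  10) CAS  T1:  M=6  r_T1=5 ✗
  11) LOAD T1:  M=6  r_T1=6
  12) CAS  T1:  M=7  r_T1=6 ✓

counter = 7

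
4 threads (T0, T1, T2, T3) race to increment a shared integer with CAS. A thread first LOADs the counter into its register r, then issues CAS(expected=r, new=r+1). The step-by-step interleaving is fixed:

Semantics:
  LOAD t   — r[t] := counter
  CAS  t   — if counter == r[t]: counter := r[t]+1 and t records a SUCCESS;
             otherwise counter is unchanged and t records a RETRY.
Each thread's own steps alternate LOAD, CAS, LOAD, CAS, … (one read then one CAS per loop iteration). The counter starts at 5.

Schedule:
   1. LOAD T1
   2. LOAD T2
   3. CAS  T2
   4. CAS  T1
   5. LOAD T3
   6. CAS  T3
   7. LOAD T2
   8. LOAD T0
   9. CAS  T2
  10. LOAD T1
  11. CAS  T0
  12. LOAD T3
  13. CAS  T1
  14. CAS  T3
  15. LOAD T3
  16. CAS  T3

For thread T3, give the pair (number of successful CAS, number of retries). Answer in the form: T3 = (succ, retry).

T1 LOAD — after: cnt=5, r=5 — load
T2 LOAD — after: cnt=5, r=5 — load
T2 CAS — after: cnt=6, r=5 — ok
T1 CAS — after: cnt=6, r=5 — retry
T3 LOAD — after: cnt=6, r=6 — load
T3 CAS — after: cnt=7, r=6 — ok
T2 LOAD — after: cnt=7, r=7 — load
T0 LOAD — after: cnt=7, r=7 — load
T2 CAS — after: cnt=8, r=7 — ok
T1 LOAD — after: cnt=8, r=8 — load
T0 CAS — after: cnt=8, r=7 — retry
T3 LOAD — after: cnt=8, r=8 — load
T1 CAS — after: cnt=9, r=8 — ok
T3 CAS — after: cnt=9, r=8 — retry
T3 LOAD — after: cnt=9, r=9 — load
T3 CAS — after: cnt=10, r=9 — ok

T3 = (2, 1)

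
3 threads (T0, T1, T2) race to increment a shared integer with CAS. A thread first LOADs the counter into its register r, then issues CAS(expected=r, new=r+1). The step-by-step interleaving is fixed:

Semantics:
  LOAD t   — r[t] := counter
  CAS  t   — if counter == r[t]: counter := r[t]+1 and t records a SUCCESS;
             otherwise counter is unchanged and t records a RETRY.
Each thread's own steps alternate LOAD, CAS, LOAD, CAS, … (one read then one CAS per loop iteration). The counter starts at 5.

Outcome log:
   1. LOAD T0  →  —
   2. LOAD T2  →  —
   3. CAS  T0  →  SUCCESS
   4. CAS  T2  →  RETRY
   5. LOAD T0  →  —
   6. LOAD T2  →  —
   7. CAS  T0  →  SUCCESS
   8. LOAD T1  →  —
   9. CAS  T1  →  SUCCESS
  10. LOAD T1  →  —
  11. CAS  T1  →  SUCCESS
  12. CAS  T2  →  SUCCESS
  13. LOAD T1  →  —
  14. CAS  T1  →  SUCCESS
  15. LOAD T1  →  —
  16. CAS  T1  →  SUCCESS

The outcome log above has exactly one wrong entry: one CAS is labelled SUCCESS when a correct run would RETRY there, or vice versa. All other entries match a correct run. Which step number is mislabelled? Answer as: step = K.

step = 12

Correct run:
#1 T0 reads 5
#2 T2 reads 5
#3 T0 CAS(5→6) writes; counter now 6
#4 T2 CAS(5→6) fails; counter now 6
#5 T0 reads 6
#6 T2 reads 6
#7 T0 CAS(6→7) writes; counter now 7
#8 T1 reads 7
#9 T1 CAS(7→8) writes; counter now 8
#10 T1 reads 8
#11 T1 CAS(8→9) writes; counter now 9
#12 T2 CAS(6→7) fails; counter now 9
#13 T1 reads 9
#14 T1 CAS(9→10) writes; counter now 10
#15 T1 reads 10
#16 T1 CAS(10→11) writes; counter now 11
Mismatch at 12.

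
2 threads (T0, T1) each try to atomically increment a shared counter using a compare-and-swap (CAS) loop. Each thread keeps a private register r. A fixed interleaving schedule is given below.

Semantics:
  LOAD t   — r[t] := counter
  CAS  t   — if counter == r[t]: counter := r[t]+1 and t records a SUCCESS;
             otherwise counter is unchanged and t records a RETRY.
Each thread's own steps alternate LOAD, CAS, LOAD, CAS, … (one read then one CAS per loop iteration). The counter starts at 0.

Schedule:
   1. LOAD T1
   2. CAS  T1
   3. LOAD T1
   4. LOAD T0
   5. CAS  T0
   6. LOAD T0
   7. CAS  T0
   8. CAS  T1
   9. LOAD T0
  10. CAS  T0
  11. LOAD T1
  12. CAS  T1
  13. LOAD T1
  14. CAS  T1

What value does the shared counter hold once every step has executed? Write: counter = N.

counter = 6

#1 T1 reads 0
#2 T1 CAS(0→1) writes; counter now 1
#3 T1 reads 1
#4 T0 reads 1
#5 T0 CAS(1→2) writes; counter now 2
#6 T0 reads 2
#7 T0 CAS(2→3) writes; counter now 3
#8 T1 CAS(1→2) fails; counter now 3
#9 T0 reads 3
#10 T0 CAS(3→4) writes; counter now 4
#11 T1 reads 4
#12 T1 CAS(4→5) writes; counter now 5
#13 T1 reads 5
#14 T1 CAS(5→6) writes; counter now 6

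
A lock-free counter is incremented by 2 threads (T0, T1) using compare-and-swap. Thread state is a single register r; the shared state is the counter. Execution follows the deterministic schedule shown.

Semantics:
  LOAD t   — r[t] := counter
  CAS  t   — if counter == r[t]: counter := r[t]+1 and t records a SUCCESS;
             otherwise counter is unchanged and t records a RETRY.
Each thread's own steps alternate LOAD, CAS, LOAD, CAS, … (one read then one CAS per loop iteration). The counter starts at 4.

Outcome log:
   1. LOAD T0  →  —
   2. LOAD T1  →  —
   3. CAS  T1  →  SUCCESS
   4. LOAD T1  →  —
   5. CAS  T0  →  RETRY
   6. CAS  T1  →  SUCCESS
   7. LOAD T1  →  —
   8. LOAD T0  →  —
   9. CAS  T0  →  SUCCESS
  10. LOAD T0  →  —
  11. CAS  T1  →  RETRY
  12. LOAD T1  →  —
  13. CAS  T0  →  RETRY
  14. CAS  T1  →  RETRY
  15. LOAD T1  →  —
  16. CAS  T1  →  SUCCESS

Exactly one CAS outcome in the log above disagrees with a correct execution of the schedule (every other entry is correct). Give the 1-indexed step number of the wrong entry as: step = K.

step = 13

Correct run:
[1] T0.load  rd  (counter 4, T0.r 4)
[2] T1.load  rd  (counter 4, T1.r 4)
[3] T1.cas  hit  (counter 5, T1.r 4)
[4] T1.load  rd  (counter 5, T1.r 5)
[5] T0.cas  miss  (counter 5, T0.r 4)
[6] T1.cas  hit  (counter 6, T1.r 5)
[7] T1.load  rd  (counter 6, T1.r 6)
[8] T0.load  rd  (counter 6, T0.r 6)
[9] T0.cas  hit  (counter 7, T0.r 6)
[10] T0.load  rd  (counter 7, T0.r 7)
[11] T1.cas  miss  (counter 7, T1.r 6)
[12] T1.load  rd  (counter 7, T1.r 7)
[13] T0.cas  hit  (counter 8, T0.r 7)
[14] T1.cas  miss  (counter 8, T1.r 7)
[15] T1.load  rd  (counter 8, T1.r 8)
[16] T1.cas  hit  (counter 9, T1.r 8)
Log disagrees first at step 13.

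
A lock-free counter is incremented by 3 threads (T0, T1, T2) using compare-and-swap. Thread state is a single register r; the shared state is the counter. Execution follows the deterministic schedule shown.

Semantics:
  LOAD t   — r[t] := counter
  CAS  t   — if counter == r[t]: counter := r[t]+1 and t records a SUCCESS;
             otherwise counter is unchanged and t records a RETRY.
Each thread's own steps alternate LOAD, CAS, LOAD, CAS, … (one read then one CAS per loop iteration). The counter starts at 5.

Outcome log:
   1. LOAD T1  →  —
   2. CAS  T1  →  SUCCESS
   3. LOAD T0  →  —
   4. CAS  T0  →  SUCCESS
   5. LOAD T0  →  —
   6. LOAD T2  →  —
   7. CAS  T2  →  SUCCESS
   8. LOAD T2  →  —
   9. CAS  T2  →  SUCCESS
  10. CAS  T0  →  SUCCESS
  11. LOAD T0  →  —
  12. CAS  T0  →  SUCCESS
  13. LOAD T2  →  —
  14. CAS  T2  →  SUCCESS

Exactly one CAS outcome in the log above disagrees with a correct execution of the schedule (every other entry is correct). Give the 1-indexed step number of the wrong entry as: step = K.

Re-executing:
T1 LOAD — after: cnt=5, r=5 — load
T1 CAS — after: cnt=6, r=5 — ok
T0 LOAD — after: cnt=6, r=6 — load
T0 CAS — after: cnt=7, r=6 — ok
T0 LOAD — after: cnt=7, r=7 — load
T2 LOAD — after: cnt=7, r=7 — load
T2 CAS — after: cnt=8, r=7 — ok
T2 LOAD — after: cnt=8, r=8 — load
T2 CAS — after: cnt=9, r=8 — ok
T0 CAS — after: cnt=9, r=7 — retry
T0 LOAD — after: cnt=9, r=9 — load
T0 CAS — after: cnt=10, r=9 — ok
T2 LOAD — after: cnt=10, r=10 — load
T2 CAS — after: cnt=11, r=10 — ok
Flip is step 10.

step = 10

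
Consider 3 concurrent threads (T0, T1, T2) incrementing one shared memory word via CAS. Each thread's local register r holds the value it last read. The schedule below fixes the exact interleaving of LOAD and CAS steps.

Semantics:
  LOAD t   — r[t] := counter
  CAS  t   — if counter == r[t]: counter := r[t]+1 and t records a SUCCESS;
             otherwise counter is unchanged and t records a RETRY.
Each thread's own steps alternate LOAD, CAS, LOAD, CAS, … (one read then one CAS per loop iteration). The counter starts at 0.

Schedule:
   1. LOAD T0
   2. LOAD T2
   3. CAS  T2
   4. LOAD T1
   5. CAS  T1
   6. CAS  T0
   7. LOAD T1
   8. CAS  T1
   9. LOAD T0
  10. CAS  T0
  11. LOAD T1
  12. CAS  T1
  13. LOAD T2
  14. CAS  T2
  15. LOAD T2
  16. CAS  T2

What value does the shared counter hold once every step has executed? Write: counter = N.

1. LOAD T0 → mem=0 r[T0]=0 [LOAD]
2. LOAD T2 → mem=0 r[T2]=0 [LOAD]
3. CAS T2 → mem=1 r[T2]=0 [OK]
4. LOAD T1 → mem=1 r[T1]=1 [LOAD]
5. CAS T1 → mem=2 r[T1]=1 [OK]
6. CAS T0 → mem=2 r[T0]=0 [RETRY]
7. LOAD T1 → mem=2 r[T1]=2 [LOAD]
8. CAS T1 → mem=3 r[T1]=2 [OK]
9. LOAD T0 → mem=3 r[T0]=3 [LOAD]
10. CAS T0 → mem=4 r[T0]=3 [OK]
11. LOAD T1 → mem=4 r[T1]=4 [LOAD]
12. CAS T1 → mem=5 r[T1]=4 [OK]
13. LOAD T2 → mem=5 r[T2]=5 [LOAD]
14. CAS T2 → mem=6 r[T2]=5 [OK]
15. LOAD T2 → mem=6 r[T2]=6 [LOAD]
16. CAS T2 → mem=7 r[T2]=6 [OK]

counter = 7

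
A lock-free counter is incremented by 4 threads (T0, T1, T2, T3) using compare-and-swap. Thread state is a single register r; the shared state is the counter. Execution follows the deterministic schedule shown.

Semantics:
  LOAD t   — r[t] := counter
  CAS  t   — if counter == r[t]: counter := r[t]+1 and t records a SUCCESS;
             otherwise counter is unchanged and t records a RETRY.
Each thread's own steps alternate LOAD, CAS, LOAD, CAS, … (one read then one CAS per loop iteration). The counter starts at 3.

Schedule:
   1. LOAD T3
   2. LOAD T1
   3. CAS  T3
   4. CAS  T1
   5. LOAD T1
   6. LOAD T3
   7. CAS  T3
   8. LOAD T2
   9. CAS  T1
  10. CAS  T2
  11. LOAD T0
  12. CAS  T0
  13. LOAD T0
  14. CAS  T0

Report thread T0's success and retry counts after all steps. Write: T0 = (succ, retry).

step 1: T3 LOAD ⇒ load; ctr=3 reg=3
step 2: T1 LOAD ⇒ load; ctr=3 reg=3
step 3: T3 CAS ⇒ ok; ctr=4 reg=3
step 4: T1 CAS ⇒ retry; ctr=4 reg=3
step 5: T1 LOAD ⇒ load; ctr=4 reg=4
step 6: T3 LOAD ⇒ load; ctr=4 reg=4
step 7: T3 CAS ⇒ ok; ctr=5 reg=4
step 8: T2 LOAD ⇒ load; ctr=5 reg=5
step 9: T1 CAS ⇒ retry; ctr=5 reg=4
step 10: T2 CAS ⇒ ok; ctr=6 reg=5
step 11: T0 LOAD ⇒ load; ctr=6 reg=6
step 12: T0 CAS ⇒ ok; ctr=7 reg=6
step 13: T0 LOAD ⇒ load; ctr=7 reg=7
step 14: T0 CAS ⇒ ok; ctr=8 reg=7

T0 = (2, 0)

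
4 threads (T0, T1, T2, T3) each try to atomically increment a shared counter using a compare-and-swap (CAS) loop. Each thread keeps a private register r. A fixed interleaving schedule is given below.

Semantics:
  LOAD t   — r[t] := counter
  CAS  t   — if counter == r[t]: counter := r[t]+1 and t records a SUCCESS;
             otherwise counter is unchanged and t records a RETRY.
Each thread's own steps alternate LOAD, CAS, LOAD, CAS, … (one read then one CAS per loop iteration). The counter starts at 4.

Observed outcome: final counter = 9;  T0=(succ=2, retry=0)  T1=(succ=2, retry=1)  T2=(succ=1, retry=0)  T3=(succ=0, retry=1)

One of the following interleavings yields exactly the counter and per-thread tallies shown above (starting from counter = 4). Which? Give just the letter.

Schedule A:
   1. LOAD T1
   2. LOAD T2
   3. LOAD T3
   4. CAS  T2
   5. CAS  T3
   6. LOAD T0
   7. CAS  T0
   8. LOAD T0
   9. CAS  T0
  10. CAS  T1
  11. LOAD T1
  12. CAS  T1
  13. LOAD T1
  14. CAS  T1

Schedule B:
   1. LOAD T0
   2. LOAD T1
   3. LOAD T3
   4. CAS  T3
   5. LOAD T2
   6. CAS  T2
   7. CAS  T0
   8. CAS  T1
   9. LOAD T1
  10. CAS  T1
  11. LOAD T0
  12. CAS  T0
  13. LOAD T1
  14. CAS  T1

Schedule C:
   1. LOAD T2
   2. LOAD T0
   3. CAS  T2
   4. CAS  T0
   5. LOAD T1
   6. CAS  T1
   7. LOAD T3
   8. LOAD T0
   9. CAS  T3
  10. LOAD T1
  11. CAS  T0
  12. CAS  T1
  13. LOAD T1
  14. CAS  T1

Simulating candidate A:
1. LOAD T1 → mem=4 r[T1]=4 [LOAD]
2. LOAD T2 → mem=4 r[T2]=4 [LOAD]
3. LOAD T3 → mem=4 r[T3]=4 [LOAD]
4. CAS T2 → mem=5 r[T2]=4 [OK]
5. CAS T3 → mem=5 r[T3]=4 [RETRY]
6. LOAD T0 → mem=5 r[T0]=5 [LOAD]
7. CAS T0 → mem=6 r[T0]=5 [OK]
8. LOAD T0 → mem=6 r[T0]=6 [LOAD]
9. CAS T0 → mem=7 r[T0]=6 [OK]
10. CAS T1 → mem=7 r[T1]=4 [RETRY]
11. LOAD T1 → mem=7 r[T1]=7 [LOAD]
12. CAS T1 → mem=8 r[T1]=7 [OK]
13. LOAD T1 → mem=8 r[T1]=8 [LOAD]
14. CAS T1 → mem=9 r[T1]=8 [OK]

A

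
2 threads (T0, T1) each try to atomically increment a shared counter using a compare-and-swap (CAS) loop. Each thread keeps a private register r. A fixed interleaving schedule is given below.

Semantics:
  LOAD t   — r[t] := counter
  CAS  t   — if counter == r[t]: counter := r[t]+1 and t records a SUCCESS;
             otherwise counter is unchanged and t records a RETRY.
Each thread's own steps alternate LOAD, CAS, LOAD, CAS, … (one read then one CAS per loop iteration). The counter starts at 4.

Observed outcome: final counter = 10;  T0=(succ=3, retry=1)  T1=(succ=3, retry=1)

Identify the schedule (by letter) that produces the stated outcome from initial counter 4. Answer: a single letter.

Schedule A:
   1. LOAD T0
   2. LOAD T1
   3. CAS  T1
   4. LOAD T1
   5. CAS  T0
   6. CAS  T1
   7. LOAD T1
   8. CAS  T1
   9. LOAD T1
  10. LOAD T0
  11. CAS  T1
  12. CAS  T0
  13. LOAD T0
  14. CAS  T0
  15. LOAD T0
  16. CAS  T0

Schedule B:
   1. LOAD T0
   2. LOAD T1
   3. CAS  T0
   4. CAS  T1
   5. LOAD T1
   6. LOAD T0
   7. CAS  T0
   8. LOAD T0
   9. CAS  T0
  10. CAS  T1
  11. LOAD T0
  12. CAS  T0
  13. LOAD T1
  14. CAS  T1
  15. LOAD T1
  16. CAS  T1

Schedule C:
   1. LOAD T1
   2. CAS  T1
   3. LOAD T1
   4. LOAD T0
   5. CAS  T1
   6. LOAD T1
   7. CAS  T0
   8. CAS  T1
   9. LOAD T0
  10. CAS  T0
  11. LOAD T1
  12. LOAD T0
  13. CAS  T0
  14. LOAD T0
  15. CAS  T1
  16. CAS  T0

Run C:
   1) LOAD T1:  M=4  r_T1=4
   2) CAS  T1:  M=5  r_T1=4 ✓
   3) LOAD T1:  M=5  r_T1=5
   4) LOAD T0:  M=5  r_T0=5
   5) CAS  T1:  M=6  r_T1=5 ✓
   6) LOAD T1:  M=6  r_T1=6
   7) CAS  T0:  M=6  r_T0=5 ✗
   8) CAS  T1:  M=7  r_T1=6 ✓
   9) LOAD T0:  M=7  r_T0=7
  10) CAS  T0:  M=8  r_T0=7 ✓
  11) LOAD T1:  M=8  r_T1=8
  12) LOAD T0:  M=8  r_T0=8
  13) CAS  T0:  M=9  r_T0=8 ✓
  14) LOAD T0:  M=9  r_T0=9
  15) CAS  T1:  M=9  r_T1=8 ✗
  16) CAS  T0:  M=10  r_T0=9 ✓

C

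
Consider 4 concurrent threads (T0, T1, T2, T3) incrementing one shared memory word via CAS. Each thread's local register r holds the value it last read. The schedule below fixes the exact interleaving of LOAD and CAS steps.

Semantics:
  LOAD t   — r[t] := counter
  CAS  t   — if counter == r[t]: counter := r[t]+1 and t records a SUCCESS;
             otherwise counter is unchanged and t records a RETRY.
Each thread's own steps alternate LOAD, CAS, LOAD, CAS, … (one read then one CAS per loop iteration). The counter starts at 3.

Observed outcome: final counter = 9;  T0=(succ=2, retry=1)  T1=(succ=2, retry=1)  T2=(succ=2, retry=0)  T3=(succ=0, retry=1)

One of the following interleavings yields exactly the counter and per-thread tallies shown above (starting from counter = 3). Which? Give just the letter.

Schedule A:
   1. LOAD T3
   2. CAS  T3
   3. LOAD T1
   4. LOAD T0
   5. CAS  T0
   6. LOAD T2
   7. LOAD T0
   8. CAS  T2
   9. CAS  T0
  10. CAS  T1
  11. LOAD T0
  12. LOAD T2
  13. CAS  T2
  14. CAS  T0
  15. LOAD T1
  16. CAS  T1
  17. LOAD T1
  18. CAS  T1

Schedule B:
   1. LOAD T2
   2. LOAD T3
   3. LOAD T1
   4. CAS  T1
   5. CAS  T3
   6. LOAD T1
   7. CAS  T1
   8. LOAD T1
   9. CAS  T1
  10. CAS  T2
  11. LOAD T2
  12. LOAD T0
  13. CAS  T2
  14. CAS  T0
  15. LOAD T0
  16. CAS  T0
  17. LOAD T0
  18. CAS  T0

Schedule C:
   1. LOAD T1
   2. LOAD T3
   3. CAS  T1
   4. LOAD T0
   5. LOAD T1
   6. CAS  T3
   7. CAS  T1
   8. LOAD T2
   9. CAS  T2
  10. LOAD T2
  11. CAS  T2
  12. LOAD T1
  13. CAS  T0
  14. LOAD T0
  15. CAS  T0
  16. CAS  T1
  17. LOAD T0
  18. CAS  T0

Tracing schedule C:
[1] T1.load  rd  (counter 3, T1.r 3)
[2] T3.load  rd  (counter 3, T3.r 3)
[3] T1.cas  hit  (counter 4, T1.r 3)
[4] T0.load  rd  (counter 4, T0.r 4)
[5] T1.load  rd  (counter 4, T1.r 4)
[6] T3.cas  miss  (counter 4, T3.r 3)
[7] T1.cas  hit  (counter 5, T1.r 4)
[8] T2.load  rd  (counter 5, T2.r 5)
[9] T2.cas  hit  (counter 6, T2.r 5)
[10] T2.load  rd  (counter 6, T2.r 6)
[11] T2.cas  hit  (counter 7, T2.r 6)
[12] T1.load  rd  (counter 7, T1.r 7)
[13] T0.cas  miss  (counter 7, T0.r 4)
[14] T0.load  rd  (counter 7, T0.r 7)
[15] T0.cas  hit  (counter 8, T0.r 7)
[16] T1.cas  miss  (counter 8, T1.r 7)
[17] T0.load  rd  (counter 8, T0.r 8)
[18] T0.cas  hit  (counter 9, T0.r 8)

C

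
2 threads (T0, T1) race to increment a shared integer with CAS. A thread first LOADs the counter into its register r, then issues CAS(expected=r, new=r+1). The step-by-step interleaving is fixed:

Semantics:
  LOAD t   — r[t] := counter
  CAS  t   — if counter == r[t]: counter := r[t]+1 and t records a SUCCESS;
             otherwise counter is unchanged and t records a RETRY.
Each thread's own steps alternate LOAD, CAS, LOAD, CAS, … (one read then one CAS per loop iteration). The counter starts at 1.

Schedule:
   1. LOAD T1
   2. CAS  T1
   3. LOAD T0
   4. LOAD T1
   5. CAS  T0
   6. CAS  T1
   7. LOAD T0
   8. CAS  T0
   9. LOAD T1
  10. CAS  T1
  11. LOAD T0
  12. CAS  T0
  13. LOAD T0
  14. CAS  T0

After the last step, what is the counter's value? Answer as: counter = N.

counter = 7

#1 T1 reads 1
#2 T1 CAS(1→2) writes; counter now 2
#3 T0 reads 2
#4 T1 reads 2
#5 T0 CAS(2→3) writes; counter now 3
#6 T1 CAS(2→3) fails; counter now 3
#7 T0 reads 3
#8 T0 CAS(3→4) writes; counter now 4
#9 T1 reads 4
#10 T1 CAS(4→5) writes; counter now 5
#11 T0 reads 5
#12 T0 CAS(5→6) writes; counter now 6
#13 T0 reads 6
#14 T0 CAS(6→7) writes; counter now 7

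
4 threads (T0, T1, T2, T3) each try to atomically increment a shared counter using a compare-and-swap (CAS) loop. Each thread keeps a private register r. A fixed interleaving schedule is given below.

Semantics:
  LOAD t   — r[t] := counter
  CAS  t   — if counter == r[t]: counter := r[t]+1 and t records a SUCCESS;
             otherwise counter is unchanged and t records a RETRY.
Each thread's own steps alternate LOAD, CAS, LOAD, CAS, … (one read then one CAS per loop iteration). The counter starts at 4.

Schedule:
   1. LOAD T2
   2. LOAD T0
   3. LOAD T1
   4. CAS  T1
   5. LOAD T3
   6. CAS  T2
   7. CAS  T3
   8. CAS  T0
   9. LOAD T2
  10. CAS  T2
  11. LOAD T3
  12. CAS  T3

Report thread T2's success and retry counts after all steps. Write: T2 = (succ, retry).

[1] T2.load  rd  (counter 4, T2.r 4)
[2] T0.load  rd  (counter 4, T0.r 4)
[3] T1.load  rd  (counter 4, T1.r 4)
[4] T1.cas  hit  (counter 5, T1.r 4)
[5] T3.load  rd  (counter 5, T3.r 5)
[6] T2.cas  miss  (counter 5, T2.r 4)
[7] T3.cas  hit  (counter 6, T3.r 5)
[8] T0.cas  miss  (counter 6, T0.r 4)
[9] T2.load  rd  (counter 6, T2.r 6)
[10] T2.cas  hit  (counter 7, T2.r 6)
[11] T3.load  rd  (counter 7, T3.r 7)
[12] T3.cas  hit  (counter 8, T3.r 7)

T2 = (1, 1)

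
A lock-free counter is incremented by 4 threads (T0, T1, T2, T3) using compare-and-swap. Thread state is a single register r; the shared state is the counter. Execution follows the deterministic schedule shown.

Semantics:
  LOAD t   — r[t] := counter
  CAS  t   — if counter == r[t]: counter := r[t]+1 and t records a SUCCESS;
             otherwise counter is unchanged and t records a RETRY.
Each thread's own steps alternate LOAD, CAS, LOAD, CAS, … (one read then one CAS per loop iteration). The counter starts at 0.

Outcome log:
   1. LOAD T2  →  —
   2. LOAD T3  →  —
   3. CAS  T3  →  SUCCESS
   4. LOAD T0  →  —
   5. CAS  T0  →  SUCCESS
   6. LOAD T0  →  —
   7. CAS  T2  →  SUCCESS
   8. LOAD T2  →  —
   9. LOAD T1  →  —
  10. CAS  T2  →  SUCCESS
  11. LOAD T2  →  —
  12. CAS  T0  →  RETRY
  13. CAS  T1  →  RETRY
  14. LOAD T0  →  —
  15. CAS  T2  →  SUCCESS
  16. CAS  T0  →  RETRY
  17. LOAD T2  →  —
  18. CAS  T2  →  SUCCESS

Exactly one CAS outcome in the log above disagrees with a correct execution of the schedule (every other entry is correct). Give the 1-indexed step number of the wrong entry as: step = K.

step = 7

Re-executing:
#1 T2 reads 0
#2 T3 reads 0
#3 T3 CAS(0→1) writes; counter now 1
#4 T0 reads 1
#5 T0 CAS(1→2) writes; counter now 2
#6 T0 reads 2
#7 T2 CAS(0→1) fails; counter now 2
#8 T2 reads 2
#9 T1 reads 2
#10 T2 CAS(2→3) writes; counter now 3
#11 T2 reads 3
#12 T0 CAS(2→3) fails; counter now 3
#13 T1 CAS(2→3) fails; counter now 3
#14 T0 reads 3
#15 T2 CAS(3→4) writes; counter now 4
#16 T0 CAS(3→4) fails; counter now 4
#17 T2 reads 4
#18 T2 CAS(4→5) writes; counter now 5
Log disagrees first at step 7.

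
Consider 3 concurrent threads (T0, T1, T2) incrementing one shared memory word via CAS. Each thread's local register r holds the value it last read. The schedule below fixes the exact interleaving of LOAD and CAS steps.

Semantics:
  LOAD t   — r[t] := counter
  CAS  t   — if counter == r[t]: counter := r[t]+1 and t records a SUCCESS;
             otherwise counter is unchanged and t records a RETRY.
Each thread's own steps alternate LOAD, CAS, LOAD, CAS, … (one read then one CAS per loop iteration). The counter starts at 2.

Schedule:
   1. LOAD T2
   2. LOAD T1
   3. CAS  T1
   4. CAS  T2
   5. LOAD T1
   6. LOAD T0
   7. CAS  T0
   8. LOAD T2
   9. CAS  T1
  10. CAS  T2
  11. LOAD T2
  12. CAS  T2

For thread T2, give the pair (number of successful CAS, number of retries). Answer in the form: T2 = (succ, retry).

step 1: T2 LOAD ⇒ load; ctr=2 reg=2
step 2: T1 LOAD ⇒ load; ctr=2 reg=2
step 3: T1 CAS ⇒ ok; ctr=3 reg=2
step 4: T2 CAS ⇒ retry; ctr=3 reg=2
step 5: T1 LOAD ⇒ load; ctr=3 reg=3
step 6: T0 LOAD ⇒ load; ctr=3 reg=3
step 7: T0 CAS ⇒ ok; ctr=4 reg=3
step 8: T2 LOAD ⇒ load; ctr=4 reg=4
step 9: T1 CAS ⇒ retry; ctr=4 reg=3
step 10: T2 CAS ⇒ ok; ctr=5 reg=4
step 11: T2 LOAD ⇒ load; ctr=5 reg=5
step 12: T2 CAS ⇒ ok; ctr=6 reg=5

T2 = (2, 1)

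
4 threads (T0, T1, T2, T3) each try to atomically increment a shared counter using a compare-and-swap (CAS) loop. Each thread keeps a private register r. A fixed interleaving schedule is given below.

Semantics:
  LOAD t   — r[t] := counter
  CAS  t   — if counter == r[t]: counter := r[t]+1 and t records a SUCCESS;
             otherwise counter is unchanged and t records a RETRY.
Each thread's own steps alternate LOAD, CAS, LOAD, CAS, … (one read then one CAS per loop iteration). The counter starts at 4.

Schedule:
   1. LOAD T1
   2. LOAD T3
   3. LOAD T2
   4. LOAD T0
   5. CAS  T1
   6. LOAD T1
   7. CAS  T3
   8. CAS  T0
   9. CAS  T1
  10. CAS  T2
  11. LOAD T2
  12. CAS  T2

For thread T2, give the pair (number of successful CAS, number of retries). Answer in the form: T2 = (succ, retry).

step 1: T1 LOAD ⇒ load; ctr=4 reg=4
step 2: T3 LOAD ⇒ load; ctr=4 reg=4
step 3: T2 LOAD ⇒ load; ctr=4 reg=4
step 4: T0 LOAD ⇒ load; ctr=4 reg=4
step 5: T1 CAS ⇒ ok; ctr=5 reg=4
step 6: T1 LOAD ⇒ load; ctr=5 reg=5
step 7: T3 CAS ⇒ retry; ctr=5 reg=4
step 8: T0 CAS ⇒ retry; ctr=5 reg=4
step 9: T1 CAS ⇒ ok; ctr=6 reg=5
step 10: T2 CAS ⇒ retry; ctr=6 reg=4
step 11: T2 LOAD ⇒ load; ctr=6 reg=6
step 12: T2 CAS ⇒ ok; ctr=7 reg=6

T2 = (1, 1)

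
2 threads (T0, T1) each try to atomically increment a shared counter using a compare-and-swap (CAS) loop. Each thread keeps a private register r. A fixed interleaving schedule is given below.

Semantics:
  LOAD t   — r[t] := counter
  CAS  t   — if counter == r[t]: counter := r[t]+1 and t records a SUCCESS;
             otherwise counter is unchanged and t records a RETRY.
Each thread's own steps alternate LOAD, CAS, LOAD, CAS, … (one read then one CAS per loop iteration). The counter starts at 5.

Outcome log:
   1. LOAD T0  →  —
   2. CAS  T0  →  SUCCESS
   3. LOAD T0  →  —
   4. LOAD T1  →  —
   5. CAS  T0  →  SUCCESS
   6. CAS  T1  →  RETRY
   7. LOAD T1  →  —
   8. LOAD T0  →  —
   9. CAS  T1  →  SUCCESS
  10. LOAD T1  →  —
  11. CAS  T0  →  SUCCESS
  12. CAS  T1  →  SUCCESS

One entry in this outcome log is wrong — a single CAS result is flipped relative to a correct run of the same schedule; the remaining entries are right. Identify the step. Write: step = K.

step = 11

Re-executing:
   1) LOAD T0:  M=5  r_T0=5
   2) CAS  T0:  M=6  r_T0=5 ✓
   3) LOAD T0:  M=6  r_T0=6
   4) LOAD T1:  M=6  r_T1=6
   5) CAS  T0:  M=7  r_T0=6 ✓
   6) CAS  T1:  M=7  r_T1=6 ✗
   7) LOAD T1:  M=7  r_T1=7
   8) LOAD T0:  M=7  r_T0=7
   9) CAS  T1:  M=8  r_T1=7 ✓
  10) LOAD T1:  M=8  r_T1=8
  11) CAS  T0:  M=8  r_T0=7 ✗
  12) CAS  T1:  M=9  r_T1=8 ✓
Flip is step 11.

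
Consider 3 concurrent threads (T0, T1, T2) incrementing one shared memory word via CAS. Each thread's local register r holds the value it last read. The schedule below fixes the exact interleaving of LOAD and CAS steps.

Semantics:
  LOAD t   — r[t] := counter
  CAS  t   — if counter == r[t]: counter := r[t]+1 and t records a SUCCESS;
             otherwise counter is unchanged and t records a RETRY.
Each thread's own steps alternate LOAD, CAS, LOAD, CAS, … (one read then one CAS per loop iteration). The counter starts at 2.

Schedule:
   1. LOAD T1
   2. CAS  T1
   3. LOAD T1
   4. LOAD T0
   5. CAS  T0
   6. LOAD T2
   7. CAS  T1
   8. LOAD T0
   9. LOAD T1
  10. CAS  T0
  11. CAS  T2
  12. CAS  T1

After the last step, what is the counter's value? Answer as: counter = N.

counter = 5

[1] T1.load  rd  (counter 2, T1.r 2)
[2] T1.cas  hit  (counter 3, T1.r 2)
[3] T1.load  rd  (counter 3, T1.r 3)
[4] T0.load  rd  (counter 3, T0.r 3)
[5] T0.cas  hit  (counter 4, T0.r 3)
[6] T2.load  rd  (counter 4, T2.r 4)
[7] T1.cas  miss  (counter 4, T1.r 3)
[8] T0.load  rd  (counter 4, T0.r 4)
[9] T1.load  rd  (counter 4, T1.r 4)
[10] T0.cas  hit  (counter 5, T0.r 4)
[11] T2.cas  miss  (counter 5, T2.r 4)
[12] T1.cas  miss  (counter 5, T1.r 4)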